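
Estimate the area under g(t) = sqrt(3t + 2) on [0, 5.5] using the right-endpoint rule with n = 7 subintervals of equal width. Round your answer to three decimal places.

Δt = (5.5 − 0)/7 = 11/14.
Right endpoints: 11/14, 11/7, 33/14, 22/7, 55/14, 33/7, 5.5.
g(11/14) ≈ 2.087, g(11/7) ≈ 2.591, g(33/14) ≈ 3.012, g(22/7) ≈ 3.381, g(55/14) ≈ 3.713, g(33/7) ≈ 4.018, g(5.5) ≈ 4.301.
Sum = Δt · [g(11/14) + g(11/7) + g(33/14) + ...].
Sum ≈ 18.152.

18.152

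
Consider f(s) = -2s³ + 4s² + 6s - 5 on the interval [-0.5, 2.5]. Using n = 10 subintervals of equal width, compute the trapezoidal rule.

4.41

Δs = (2.5 − (-0.5))/10 = 0.3.
f(-0.5) = -6.75, f(-0.2) = -6.024, f(0.1) = -4.362, f(0.4) = -2.088, f(0.7) = 0.474, f(1) = 3, f(1.3) = 5.166, f(1.6) = 6.648, f(1.9) = 7.122, f(2.2) = 6.264, f(2.5) = 3.75.
T_10 = (Δs/2)·[f(s_0) + 2f(s_1) + ... + 2f(s_{9}) + f(s_10)].
Sum = 4.41.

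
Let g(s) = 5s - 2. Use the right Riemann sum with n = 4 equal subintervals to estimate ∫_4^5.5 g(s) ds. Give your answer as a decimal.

34.03125

Δs = (5.5 − 4)/4 = 0.375.
Right endpoints: 4.375, 4.75, 5.125, 5.5.
g(4.375) = 19.875, g(4.75) = 21.75, g(5.125) = 23.625, g(5.5) = 25.5.
Sum = Δs · [g(4.375) + g(4.75) + g(5.125) + g(5.5)].
Sum = 34.03125.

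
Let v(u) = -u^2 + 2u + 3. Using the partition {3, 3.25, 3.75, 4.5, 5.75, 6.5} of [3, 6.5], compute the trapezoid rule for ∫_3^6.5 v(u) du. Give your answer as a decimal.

Subinterval widths: 0.25, 0.5, 0.75, 1.25, 0.75.
v(3) = 0, v(3.25) = -1.0625, v(3.75) = -3.5625, v(4.5) = -8.25, v(5.75) = -18.5625, v(6.5) = -26.25.
On each subinterval the trapezoid contributes (Δu_i/2)·[v(u_{i-1}) + v(u_i)].
Sum = -39.28125.

-39.28125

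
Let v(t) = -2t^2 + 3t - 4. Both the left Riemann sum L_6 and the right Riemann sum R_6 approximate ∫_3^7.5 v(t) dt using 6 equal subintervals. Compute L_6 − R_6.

60.75

L_6 = -180.84375.
R_6 = -241.59375.
L_6 − R_6 = 60.75.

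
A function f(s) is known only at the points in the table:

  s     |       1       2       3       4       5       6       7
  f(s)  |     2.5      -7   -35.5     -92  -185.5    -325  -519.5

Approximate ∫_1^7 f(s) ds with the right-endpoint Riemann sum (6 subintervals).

Δs = 1.
Sum = 1·[(-7) + (-35.5) + (-92) + (-185.5) + (-325) + (-519.5)] = -1164.5.

-1164.5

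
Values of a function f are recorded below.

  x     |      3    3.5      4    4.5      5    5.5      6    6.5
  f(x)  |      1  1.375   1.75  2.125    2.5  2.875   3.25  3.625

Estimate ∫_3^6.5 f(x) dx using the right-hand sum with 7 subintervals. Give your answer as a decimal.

Δx = 0.5.
Sum = 0.5·[1.375 + 1.75 + 2.125 + 2.5 + 2.875 + 3.25 + 3.625] = 8.75.

8.75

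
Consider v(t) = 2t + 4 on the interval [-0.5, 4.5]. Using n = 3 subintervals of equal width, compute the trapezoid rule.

40

Δt = (4.5 − (-0.5))/3 = 5/3.
v(-0.5) = 3, v(7/6) = 19/3, v(17/6) = 29/3, v(4.5) = 13.
T_3 = (Δt/2)·[v(t_0) + 2v(t_1) + 2v(t_2) + v(t_3)].
Sum = 40.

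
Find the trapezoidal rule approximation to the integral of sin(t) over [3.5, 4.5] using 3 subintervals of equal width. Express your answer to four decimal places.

-0.7189

Δt = (4.5 − 3.5)/3 = 1/3.
f(3.5) ≈ -0.3508, f(23/6) ≈ -0.6379, f(25/6) ≈ -0.8548, f(4.5) ≈ -0.9775.
T_3 = (Δt/2)·[f(t_0) + 2f(t_1) + 2f(t_2) + f(t_3)].
Sum ≈ -0.7189.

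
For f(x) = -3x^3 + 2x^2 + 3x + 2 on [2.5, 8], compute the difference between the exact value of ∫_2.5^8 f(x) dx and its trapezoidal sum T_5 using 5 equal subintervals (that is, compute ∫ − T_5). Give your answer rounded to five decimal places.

50.18979

Exact integral: ∫_2.5^8 f(x) dx ≈ -2614.1614583.
T_5 = -2664.35125.
Error ≈ -2614.1614583 − (-2664.35125) ≈ 50.18979.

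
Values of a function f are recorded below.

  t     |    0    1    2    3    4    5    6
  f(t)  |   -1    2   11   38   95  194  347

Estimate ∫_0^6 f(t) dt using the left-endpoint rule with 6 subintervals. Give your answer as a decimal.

Δt = 1.
Sum = 1·[(-1) + 2 + 11 + 38 + 95 + 194] = 339.

339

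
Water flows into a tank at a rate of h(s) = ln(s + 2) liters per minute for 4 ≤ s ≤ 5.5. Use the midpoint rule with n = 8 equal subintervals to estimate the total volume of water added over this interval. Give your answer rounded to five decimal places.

Δs = (5.5 − 4)/8 = 0.1875.
Midpoints: 4.09375, 4.28125, 4.46875, 4.65625, 4.84375, 5.03125, 5.21875, 5.40625.
h(4.09375) ≈ 1.80726, h(4.28125) ≈ 1.83757, h(4.46875) ≈ 1.86698, h(4.65625) ≈ 1.89556, h(4.84375) ≈ 1.92334, h(5.03125) ≈ 1.95036, h(5.21875) ≈ 1.97668, h(5.40625) ≈ 2.00232.
Sum = Δs · [h(4.09375) + h(4.28125) + h(4.46875) + ...].
Sum ≈ 2.86126.

2.86126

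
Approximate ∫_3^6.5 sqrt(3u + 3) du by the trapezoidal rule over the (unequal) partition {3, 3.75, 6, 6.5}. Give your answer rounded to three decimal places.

14.448

Subinterval widths: 0.75, 2.25, 0.5.
f(3) ≈ 3.464, f(3.75) ≈ 3.775, f(6) ≈ 4.583, f(6.5) ≈ 4.743.
On each subinterval the trapezoid contributes (Δu_i/2)·[f(u_{i-1}) + f(u_i)].
Sum ≈ 14.448.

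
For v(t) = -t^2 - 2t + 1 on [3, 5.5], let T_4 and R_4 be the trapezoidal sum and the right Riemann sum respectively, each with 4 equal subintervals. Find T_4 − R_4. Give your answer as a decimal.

8.203125

T_4 = -65.37109375.
R_4 = -73.57421875.
T_4 − R_4 = 8.203125.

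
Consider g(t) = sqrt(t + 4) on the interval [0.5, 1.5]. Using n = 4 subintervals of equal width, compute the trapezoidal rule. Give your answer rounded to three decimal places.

2.235

Δt = (1.5 − 0.5)/4 = 0.25.
g(0.5) ≈ 2.121, g(0.75) ≈ 2.179, g(1) ≈ 2.236, g(1.25) ≈ 2.291, g(1.5) ≈ 2.345.
T_4 = (Δt/2)·[g(t_0) + 2g(t_1) + 2g(t_2) + 2g(t_3) + g(t_4)].
Sum ≈ 2.235.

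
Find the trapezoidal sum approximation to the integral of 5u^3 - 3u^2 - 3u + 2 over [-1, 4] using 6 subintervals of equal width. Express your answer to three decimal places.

252.535

Δu = (4 − (-1))/6 = 5/6.
f(-1) = -3, f(-1/6) = 517/216, f(2/3) = 4/27, f(1.5) = 7.625, f(7/3) = 1139/27, f(19/6) = 26177/216, f(4) = 262.
T_6 = (Δu/2)·[f(u_0) + 2f(u_1) + ... + 2f(u_{5}) + f(u_6)].
Sum ≈ 252.535.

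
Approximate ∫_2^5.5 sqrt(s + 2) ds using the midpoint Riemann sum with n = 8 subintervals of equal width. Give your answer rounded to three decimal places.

8.360

Δs = (5.5 − 2)/8 = 0.4375.
Midpoints: 2.21875, 2.65625, 3.09375, 3.53125, 3.96875, 4.40625, 4.84375, 5.28125.
f(2.21875) ≈ 2.054, f(2.65625) ≈ 2.158, f(3.09375) ≈ 2.257, f(3.53125) ≈ 2.352, f(3.96875) ≈ 2.443, f(4.40625) ≈ 2.531, f(4.84375) ≈ 2.616, f(5.28125) ≈ 2.698.
Sum = Δs · [f(2.21875) + f(2.65625) + f(3.09375) + ...].
Sum ≈ 8.360.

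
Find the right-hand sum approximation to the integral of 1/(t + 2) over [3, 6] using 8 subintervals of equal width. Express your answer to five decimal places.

Δt = (6 − 3)/8 = 0.375.
Right endpoints: 3.375, 3.75, 4.125, 4.5, 4.875, 5.25, 5.625, 6.
f(3.375) = 8/43, f(3.75) = 4/23, f(4.125) = 8/49, f(4.5) = 2/13, f(4.875) = 8/55, f(5.25) = 4/29, f(5.625) = 8/61, f(6) = 0.125.
Sum = Δt · [f(3.375) + f(3.75) + f(4.125) + ...].
Sum ≈ 0.45623.

0.45623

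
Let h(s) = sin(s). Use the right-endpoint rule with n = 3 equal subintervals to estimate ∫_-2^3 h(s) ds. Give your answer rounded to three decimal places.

1.310

Δs = (3 − (-2))/3 = 5/3.
Right endpoints: -1/3, 4/3, 3.
h(-1/3) ≈ -0.327, h(4/3) ≈ 0.972, h(3) ≈ 0.141.
Sum = Δs · [h(-1/3) + h(4/3) + h(3)].
Sum ≈ 1.310.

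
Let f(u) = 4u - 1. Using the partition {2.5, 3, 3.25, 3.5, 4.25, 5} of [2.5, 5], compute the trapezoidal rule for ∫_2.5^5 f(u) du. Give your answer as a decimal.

Subinterval widths: 0.5, 0.25, 0.25, 0.75, 0.75.
f(2.5) = 9, f(3) = 11, f(3.25) = 12, f(3.5) = 13, f(4.25) = 16, f(5) = 19.
On each subinterval the trapezoid contributes (Δu_i/2)·[f(u_{i-1}) + f(u_i)].
Sum = 35.

35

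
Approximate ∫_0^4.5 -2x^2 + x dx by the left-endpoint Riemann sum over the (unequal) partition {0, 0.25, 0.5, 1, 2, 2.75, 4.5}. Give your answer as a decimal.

Subinterval widths: 0.25, 0.25, 0.5, 1, 0.75, 1.75.
Left endpoints: 0, 0.25, 0.5, 1, 2, 2.75.
f(0) = 0, f(0.25) = 0.125, f(0.5) = 0, f(1) = -1, f(2) = -6, f(2.75) = -12.375.
Sum = Σ Δx_i · f(x_i).
Sum = -27.125.

-27.125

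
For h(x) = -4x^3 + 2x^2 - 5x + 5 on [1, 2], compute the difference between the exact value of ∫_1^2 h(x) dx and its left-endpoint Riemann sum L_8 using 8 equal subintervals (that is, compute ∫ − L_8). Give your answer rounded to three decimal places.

Exact integral: ∫_1^2 h(x) dx ≈ -12.83333.
L_8 = -11.1875.
Error ≈ -12.83333 − (-11.1875) ≈ -1.646.

-1.646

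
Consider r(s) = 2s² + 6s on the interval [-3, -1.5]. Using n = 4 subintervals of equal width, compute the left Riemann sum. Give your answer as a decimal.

Δs = (-1.5 − (-3))/4 = 0.375.
Left endpoints: -3, -2.625, -2.25, -1.875.
r(-3) = 0, r(-2.625) = -1.96875, r(-2.25) = -3.375, r(-1.875) = -4.21875.
Sum = Δs · [r(-3) + r(-2.625) + r(-2.25) + r(-1.875)].
Sum = -3.5859375.

-3.5859375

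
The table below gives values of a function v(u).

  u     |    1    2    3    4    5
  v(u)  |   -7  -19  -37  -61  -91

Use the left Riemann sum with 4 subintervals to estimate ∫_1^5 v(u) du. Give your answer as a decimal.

-124

Δu = 1.
Sum = 1·[(-7) + (-19) + (-37) + (-61)] = -124.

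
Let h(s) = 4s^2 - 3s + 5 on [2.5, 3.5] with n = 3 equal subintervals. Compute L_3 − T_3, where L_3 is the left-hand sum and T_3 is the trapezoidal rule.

L_3 ≈ 28.9074074.
T_3 ≈ 32.4074074.
L_3 − T_3 = -3.5.

-3.5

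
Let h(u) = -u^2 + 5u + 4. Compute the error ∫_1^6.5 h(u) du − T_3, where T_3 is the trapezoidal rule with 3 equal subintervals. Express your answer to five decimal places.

Exact integral: ∫_1^6.5 h(u) du ≈ 33.9166667.
T_3 ≈ 30.8356481.
Error ≈ 33.9166667 − 30.8356481 ≈ 3.08102.

3.08102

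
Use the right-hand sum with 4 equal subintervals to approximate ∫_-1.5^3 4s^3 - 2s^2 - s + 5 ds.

139.67578125

Δs = (3 − (-1.5))/4 = 1.125.
Right endpoints: -0.375, 0.75, 1.875, 3.
f(-0.375) = 4.8828125, f(0.75) = 4.8125, f(1.875) = 22.4609375, f(3) = 92.
Sum = Δs · [f(-0.375) + f(0.75) + f(1.875) + f(3)].
Sum = 139.67578125.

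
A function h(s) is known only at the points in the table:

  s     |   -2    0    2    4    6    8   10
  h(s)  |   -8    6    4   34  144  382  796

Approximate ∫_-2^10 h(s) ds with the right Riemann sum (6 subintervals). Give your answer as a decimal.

2732

Δs = 2.
Sum = 2·[6 + 4 + 34 + 144 + 382 + 796] = 2732.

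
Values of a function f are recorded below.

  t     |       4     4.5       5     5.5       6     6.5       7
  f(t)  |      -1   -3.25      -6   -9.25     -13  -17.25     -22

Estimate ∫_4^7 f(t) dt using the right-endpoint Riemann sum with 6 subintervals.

Δt = 0.5.
Sum = 0.5·[(-3.25) + (-6) + (-9.25) + (-13) + (-17.25) + (-22)] = -35.375.

-35.375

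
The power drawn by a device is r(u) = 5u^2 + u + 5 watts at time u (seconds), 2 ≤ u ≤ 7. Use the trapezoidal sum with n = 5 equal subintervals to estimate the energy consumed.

Δu = (7 − 2)/5 = 1.
r(2) = 27, r(3) = 53, r(4) = 89, r(5) = 135, r(6) = 191, r(7) = 257.
T_5 = (Δu/2)·[r(u_0) + 2r(u_1) + ... + 2r(u_{4}) + r(u_5)].
Sum = 610.

610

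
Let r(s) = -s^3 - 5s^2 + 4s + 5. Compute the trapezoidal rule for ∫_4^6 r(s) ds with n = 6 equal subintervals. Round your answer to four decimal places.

Δs = (6 − 4)/6 = 1/3.
r(4) = -123, r(13/3) = -4129/27, r(14/3) = -5045/27, r(5) = -225, r(16/3) = -7225/27, r(17/3) = -8501/27, r(6) = -367.
T_6 = (Δs/2)·[r(s_0) + 2r(s_1) + ... + 2r(s_{5}) + r(s_6)].
Sum ≈ -464.0741.

-464.0741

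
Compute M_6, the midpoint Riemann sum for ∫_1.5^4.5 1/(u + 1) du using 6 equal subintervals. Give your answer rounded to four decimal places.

Δu = (4.5 − 1.5)/6 = 0.5.
Midpoints: 1.75, 2.25, 2.75, 3.25, 3.75, 4.25.
f(1.75) = 4/11, f(2.25) = 4/13, f(2.75) = 4/15, f(3.25) = 4/17, f(3.75) = 4/19, f(4.25) = 4/21.
Sum = Δu · [f(1.75) + f(2.25) + f(2.75) + ...].
Sum ≈ 0.7871.

0.7871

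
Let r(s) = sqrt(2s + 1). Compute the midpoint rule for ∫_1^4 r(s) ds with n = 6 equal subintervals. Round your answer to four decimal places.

Δs = (4 − 1)/6 = 0.5.
Midpoints: 1.25, 1.75, 2.25, 2.75, 3.25, 3.75.
r(1.25) ≈ 1.8708, r(1.75) ≈ 2.1213, r(2.25) ≈ 2.3452, r(2.75) ≈ 2.5495, r(3.25) ≈ 2.7386, r(3.75) ≈ 2.9155.
Sum = Δs · [r(1.25) + r(1.75) + r(2.25) + ...].
Sum ≈ 7.2705.

7.2705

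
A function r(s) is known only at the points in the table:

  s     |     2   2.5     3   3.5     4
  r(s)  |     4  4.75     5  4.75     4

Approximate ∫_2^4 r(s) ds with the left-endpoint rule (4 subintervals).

Δs = 0.5.
Sum = 0.5·[4 + 4.75 + 5 + 4.75] = 9.25.

9.25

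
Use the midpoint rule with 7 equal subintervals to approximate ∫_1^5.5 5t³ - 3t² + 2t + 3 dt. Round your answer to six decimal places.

Δt = (5.5 − 1)/7 = 9/14.
Midpoints: 37/28, 55/28, 73/28, 3.25, 109/28, 127/28, 145/28.
f(37/28) = 262141/21952, f(55/28) = 729871/21952, f(73/28) = 1677769/21952, f(3.25) = 149.453125, f(109/28) = 5713909/21952, f(127/28) = 9152071/21952, f(145/28) = 13770241/21952.
Sum = Δt · [f(37/28) + f(55/28) + f(73/28) + ...].
Sum ≈ 1012.863042.

1012.863042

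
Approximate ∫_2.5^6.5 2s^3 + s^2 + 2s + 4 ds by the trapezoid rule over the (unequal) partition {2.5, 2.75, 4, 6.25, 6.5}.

Subinterval widths: 0.25, 1.25, 2.25, 0.25.
f(2.5) = 46.5, f(2.75) = 58.65625, f(4) = 156, f(6.25) = 543.84375, f(6.5) = 608.5.
On each subinterval the trapezoid contributes (Δs_i/2)·[f(s_{i-1}) + f(s_i)].
Sum = 1078.671875.

1078.671875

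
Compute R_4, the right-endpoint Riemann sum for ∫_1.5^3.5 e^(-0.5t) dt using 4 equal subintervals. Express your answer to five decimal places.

0.52564

Δt = (3.5 − 1.5)/4 = 0.5.
Right endpoints: 2, 2.5, 3, 3.5.
f(2) ≈ 0.36788, f(2.5) ≈ 0.28650, f(3) ≈ 0.22313, f(3.5) ≈ 0.17377.
Sum = Δt · [f(2) + f(2.5) + f(3) + f(3.5)].
Sum ≈ 0.52564.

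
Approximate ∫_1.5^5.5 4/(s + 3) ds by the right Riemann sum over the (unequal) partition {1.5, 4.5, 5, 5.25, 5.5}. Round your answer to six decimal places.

2.088859

Subinterval widths: 3, 0.5, 0.25, 0.25.
Right endpoints: 4.5, 5, 5.25, 5.5.
f(4.5) = 8/15, f(5) = 0.5, f(5.25) = 16/33, f(5.5) = 8/17.
Sum = Σ Δs_i · f(s_i).
Sum ≈ 2.088859.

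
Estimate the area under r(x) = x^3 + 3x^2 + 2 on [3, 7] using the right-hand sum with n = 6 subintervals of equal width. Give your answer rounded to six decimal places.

Δx = (7 − 3)/6 = 2/3.
Right endpoints: 11/3, 13/3, 5, 17/3, 19/3, 7.
r(11/3) = 2474/27, r(13/3) = 3772/27, r(5) = 202, r(17/3) = 7568/27, r(19/3) = 10162/27, r(7) = 492.
Sum = Δx · [r(11/3) + r(13/3) + r(5) + ...].
Sum ≈ 1054.666667.

1054.666667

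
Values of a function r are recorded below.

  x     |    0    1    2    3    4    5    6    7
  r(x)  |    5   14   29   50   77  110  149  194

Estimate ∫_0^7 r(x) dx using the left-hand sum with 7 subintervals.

434

Δx = 1.
Sum = 1·[5 + 14 + 29 + 50 + 77 + 110 + 149] = 434.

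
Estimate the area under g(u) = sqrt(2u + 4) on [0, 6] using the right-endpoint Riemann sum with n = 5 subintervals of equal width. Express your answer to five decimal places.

Δu = (6 − 0)/5 = 1.2.
Right endpoints: 1.2, 2.4, 3.6, 4.8, 6.
g(1.2) ≈ 2.52982, g(2.4) ≈ 2.96648, g(3.6) ≈ 3.34664, g(4.8) ≈ 3.68782, g(6) ≈ 4.00000.
Sum = Δu · [g(1.2) + g(2.4) + g(3.6) + g(4.8) + g(6)].
Sum ≈ 19.83691.

19.83691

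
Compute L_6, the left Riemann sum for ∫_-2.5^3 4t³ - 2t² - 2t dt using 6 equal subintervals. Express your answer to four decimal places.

-59.0422

Δt = (3 − (-2.5))/6 = 11/12.
Left endpoints: -2.5, -19/12, -2/3, 0.25, 7/6, 25/12.
f(-2.5) = -70, f(-19/12) = -7657/432, f(-2/3) = -20/27, f(0.25) = -0.5625, f(7/6) = 35/27, f(25/12) = 10075/432.
Sum = Δt · [f(-2.5) + f(-19/12) + f(-2/3) + ...].
Sum ≈ -59.0422.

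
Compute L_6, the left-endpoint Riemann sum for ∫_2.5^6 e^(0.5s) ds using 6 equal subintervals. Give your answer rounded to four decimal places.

Δs = (6 − 2.5)/6 = 7/12.
Left endpoints: 2.5, 37/12, 11/3, 4.25, 29/6, 65/12.
f(2.5) ≈ 3.4903, f(37/12) ≈ 4.6724, f(11/3) ≈ 6.2547, f(4.25) ≈ 8.3729, f(29/6) ≈ 11.2084, f(65/12) ≈ 15.0042.
Sum = Δs · [f(2.5) + f(37/12) + f(11/3) + ...].
Sum ≈ 28.5851.

28.5851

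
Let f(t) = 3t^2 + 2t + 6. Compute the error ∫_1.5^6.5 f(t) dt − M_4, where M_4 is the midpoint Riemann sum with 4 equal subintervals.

1.953125

Exact integral: ∫_1.5^6.5 f(t) dt = 341.25.
M_4 = 339.296875.
Error = 341.25 − 339.296875 = 1.953125.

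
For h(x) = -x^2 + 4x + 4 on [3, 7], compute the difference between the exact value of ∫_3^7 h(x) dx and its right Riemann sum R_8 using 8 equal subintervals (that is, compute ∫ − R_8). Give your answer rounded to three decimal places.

6.167

Exact integral: ∫_3^7 h(x) dx ≈ -9.33333.
R_8 = -15.5.
Error ≈ -9.33333 − (-15.5) ≈ 6.167.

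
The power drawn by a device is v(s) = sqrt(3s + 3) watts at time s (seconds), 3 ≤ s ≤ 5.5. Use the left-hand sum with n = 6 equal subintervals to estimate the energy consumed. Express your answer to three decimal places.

9.698

Δs = (5.5 − 3)/6 = 5/12.
Left endpoints: 3, 41/12, 23/6, 4.25, 14/3, 61/12.
v(3) ≈ 3.464, v(41/12) ≈ 3.640, v(23/6) ≈ 3.808, v(4.25) ≈ 3.969, v(14/3) ≈ 4.123, v(61/12) ≈ 4.272.
Sum = Δs · [v(3) + v(41/12) + v(23/6) + ...].
Sum ≈ 9.698.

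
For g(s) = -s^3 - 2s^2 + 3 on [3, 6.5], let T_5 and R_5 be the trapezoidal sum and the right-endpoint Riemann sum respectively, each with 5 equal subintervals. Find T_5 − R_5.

T_5 = -585.24375.
R_5 = -695.1875.
T_5 − R_5 = 109.94375.

109.94375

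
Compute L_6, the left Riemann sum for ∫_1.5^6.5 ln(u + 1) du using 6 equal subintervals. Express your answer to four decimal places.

Δu = (6.5 − 1.5)/6 = 5/6.
Left endpoints: 1.5, 7/3, 19/6, 4, 29/6, 17/3.
f(1.5) ≈ 0.9163, f(7/3) ≈ 1.2040, f(19/6) ≈ 1.4271, f(4) ≈ 1.6094, f(29/6) ≈ 1.7636, f(17/3) ≈ 1.8971.
Sum = Δu · [f(1.5) + f(7/3) + f(19/6) + ...].
Sum ≈ 7.3479.

7.3479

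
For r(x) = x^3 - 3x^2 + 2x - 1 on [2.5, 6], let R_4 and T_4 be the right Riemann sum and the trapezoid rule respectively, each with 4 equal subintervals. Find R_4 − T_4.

R_4 ≈ 196.1435547.
T_4 ≈ 144.4638672.
R_4 − T_4 = 51.6796875.

51.6796875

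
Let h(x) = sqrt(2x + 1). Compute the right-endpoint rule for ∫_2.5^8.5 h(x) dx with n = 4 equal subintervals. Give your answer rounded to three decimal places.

Δx = (8.5 − 2.5)/4 = 1.5.
Right endpoints: 4, 5.5, 7, 8.5.
h(4) ≈ 3.000, h(5.5) ≈ 3.464, h(7) ≈ 3.873, h(8.5) ≈ 4.243.
Sum = Δx · [h(4) + h(5.5) + h(7) + h(8.5)].
Sum ≈ 21.870.

21.870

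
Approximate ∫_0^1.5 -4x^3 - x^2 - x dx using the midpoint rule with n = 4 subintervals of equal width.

-7.13671875

Δx = (1.5 − 0)/4 = 0.375.
Midpoints: 0.1875, 0.5625, 0.9375, 1.3125.
f(0.1875) = -255/1024, f(0.5625) = -1629/1024, f(0.9375) = -5235/1024, f(1.3125) = -12369/1024.
Sum = Δx · [f(0.1875) + f(0.5625) + f(0.9375) + f(1.3125)].
Sum = -7.13671875.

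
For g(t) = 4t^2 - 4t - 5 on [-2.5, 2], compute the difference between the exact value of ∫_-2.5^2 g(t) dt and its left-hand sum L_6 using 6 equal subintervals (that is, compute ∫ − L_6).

Exact integral: ∫_-2.5^2 g(t) dt = 13.5.
L_6 = 25.3125.
Error = 13.5 − 25.3125 = -11.8125.

-11.8125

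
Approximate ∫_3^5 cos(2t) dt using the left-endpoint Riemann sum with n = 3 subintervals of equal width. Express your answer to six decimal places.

0.487651

Δt = (5 − 3)/3 = 2/3.
Left endpoints: 3, 11/3, 13/3.
f(3) ≈ 0.960170, f(11/3) ≈ 0.497443, f(13/3) ≈ -0.726136.
Sum = Δt · [f(3) + f(11/3) + f(13/3)].
Sum ≈ 0.487651.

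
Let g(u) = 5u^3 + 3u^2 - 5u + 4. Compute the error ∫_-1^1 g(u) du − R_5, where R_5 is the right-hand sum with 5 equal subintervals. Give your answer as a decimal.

Exact integral: ∫_-1^1 g(u) du = 10.
R_5 = 10.16.
Error = 10 − 10.16 = -0.16.

-0.16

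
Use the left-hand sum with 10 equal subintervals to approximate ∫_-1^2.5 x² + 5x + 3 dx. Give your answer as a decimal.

25.256875

Δx = (2.5 − (-1))/10 = 0.35.
Left endpoints: -1, -0.65, -0.3, 0.05, 0.4, 0.75, 1.1, 1.45, 1.8, 2.15.
f(-1) = -1, f(-0.65) = 0.1725, f(-0.3) = 1.59, f(0.05) = 3.2525, f(0.4) = 5.16, f(0.75) = 7.3125, f(1.1) = 9.71, f(1.45) = 12.3525, f(1.8) = 15.24, f(2.15) = 18.3725.
Sum = Δx · [f(-1) + f(-0.65) + f(-0.3) + ...].
Sum = 25.256875.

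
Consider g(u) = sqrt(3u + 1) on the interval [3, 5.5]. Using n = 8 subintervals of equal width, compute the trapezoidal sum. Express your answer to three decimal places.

Δu = (5.5 − 3)/8 = 0.3125.
g(3) ≈ 3.162, g(3.3125) ≈ 3.307, g(3.625) ≈ 3.446, g(3.9375) ≈ 3.579, g(4.25) ≈ 3.708, g(4.5625) ≈ 3.832, g(4.875) ≈ 3.953, g(5.1875) ≈ 4.070, g(5.5) ≈ 4.183.
T_8 = (Δu/2)·[g(u_0) + 2g(u_1) + ... + 2g(u_{7}) + g(u_8)].
Sum ≈ 9.240.

9.240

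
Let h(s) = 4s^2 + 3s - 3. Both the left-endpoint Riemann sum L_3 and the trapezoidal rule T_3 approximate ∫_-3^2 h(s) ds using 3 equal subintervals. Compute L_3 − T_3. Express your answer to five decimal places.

L_3 ≈ 37.5925926.
T_3 ≈ 33.4259259.
L_3 − T_3 ≈ 4.16667.

4.16667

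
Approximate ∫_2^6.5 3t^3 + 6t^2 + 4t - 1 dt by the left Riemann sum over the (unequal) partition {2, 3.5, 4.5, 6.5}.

Subinterval widths: 1.5, 1, 2.
Left endpoints: 2, 3.5, 4.5.
f(2) = 55, f(3.5) = 215.125, f(4.5) = 411.875.
Sum = Σ Δt_i · f(t_i).
Sum = 1121.375.

1121.375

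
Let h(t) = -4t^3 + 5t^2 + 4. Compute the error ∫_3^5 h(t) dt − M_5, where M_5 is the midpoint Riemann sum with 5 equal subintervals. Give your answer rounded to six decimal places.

Exact integral: ∫_3^5 h(t) dt ≈ -372.66666667.
M_5 = -371.52.
Error ≈ -372.66666667 − (-371.52) ≈ -1.146667.

-1.146667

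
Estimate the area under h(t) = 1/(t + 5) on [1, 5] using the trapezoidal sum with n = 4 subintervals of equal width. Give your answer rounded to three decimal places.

Δt = (5 − 1)/4 = 1.
h(1) = 1/6, h(2) = 1/7, h(3) = 0.125, h(4) = 1/9, h(5) = 0.1.
T_4 = (Δt/2)·[h(t_0) + 2h(t_1) + 2h(t_2) + 2h(t_3) + h(t_4)].
Sum ≈ 0.512.

0.512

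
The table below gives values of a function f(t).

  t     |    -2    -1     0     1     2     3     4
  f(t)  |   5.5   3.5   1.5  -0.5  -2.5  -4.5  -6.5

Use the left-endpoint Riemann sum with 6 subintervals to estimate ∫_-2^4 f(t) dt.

3

Δt = 1.
Sum = 1·[5.5 + 3.5 + 1.5 + (-0.5) + (-2.5) + (-4.5)] = 3.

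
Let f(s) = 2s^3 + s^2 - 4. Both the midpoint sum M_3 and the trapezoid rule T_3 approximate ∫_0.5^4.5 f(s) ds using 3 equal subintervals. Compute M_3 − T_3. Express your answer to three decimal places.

M_3 ≈ 209.85185.
T_3 ≈ 238.29630.
M_3 − T_3 ≈ -28.444.

-28.444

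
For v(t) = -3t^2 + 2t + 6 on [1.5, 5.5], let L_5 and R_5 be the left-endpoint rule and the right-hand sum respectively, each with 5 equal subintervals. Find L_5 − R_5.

L_5 = -81.88.
R_5 = -142.68.
L_5 − R_5 = 60.8.

60.8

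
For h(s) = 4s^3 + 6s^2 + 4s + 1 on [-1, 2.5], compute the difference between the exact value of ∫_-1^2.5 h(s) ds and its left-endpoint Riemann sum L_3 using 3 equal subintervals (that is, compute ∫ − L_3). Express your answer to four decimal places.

Exact integral: ∫_-1^2.5 h(s) ds = 85.3125.
L_3 ≈ 31.888889.
Error ≈ 85.3125 − 31.888889 ≈ 53.4236.

53.4236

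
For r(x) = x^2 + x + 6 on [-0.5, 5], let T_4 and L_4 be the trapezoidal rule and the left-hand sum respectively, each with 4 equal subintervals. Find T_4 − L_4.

T_4 = 88.81640625.
L_4 = 68.01953125.
T_4 − L_4 = 20.796875.

20.796875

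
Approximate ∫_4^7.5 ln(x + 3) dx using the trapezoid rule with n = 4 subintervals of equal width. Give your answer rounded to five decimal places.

7.56503

Δx = (7.5 − 4)/4 = 0.875.
f(4) ≈ 1.94591, f(4.875) ≈ 2.06369, f(5.75) ≈ 2.16905, f(6.625) ≈ 2.26436, f(7.5) ≈ 2.35138.
T_4 = (Δx/2)·[f(x_0) + 2f(x_1) + 2f(x_2) + 2f(x_3) + f(x_4)].
Sum ≈ 7.56503.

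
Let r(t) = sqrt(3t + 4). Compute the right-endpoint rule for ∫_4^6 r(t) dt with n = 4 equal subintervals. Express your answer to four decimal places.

8.8802

Δt = (6 − 4)/4 = 0.5.
Right endpoints: 4.5, 5, 5.5, 6.
r(4.5) ≈ 4.1833, r(5) ≈ 4.3589, r(5.5) ≈ 4.5277, r(6) ≈ 4.6904.
Sum = Δt · [r(4.5) + r(5) + r(5.5) + r(6)].
Sum ≈ 8.8802.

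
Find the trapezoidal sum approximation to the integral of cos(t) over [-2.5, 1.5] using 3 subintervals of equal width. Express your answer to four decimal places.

1.3522

Δt = (1.5 − (-2.5))/3 = 4/3.
f(-2.5) ≈ -0.8011, f(-7/6) ≈ 0.3932, f(1/6) ≈ 0.9861, f(1.5) ≈ 0.0707.
T_3 = (Δt/2)·[f(t_0) + 2f(t_1) + 2f(t_2) + f(t_3)].
Sum ≈ 1.3522.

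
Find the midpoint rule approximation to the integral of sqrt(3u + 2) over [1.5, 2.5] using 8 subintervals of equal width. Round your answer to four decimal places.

Δu = (2.5 − 1.5)/8 = 0.125.
Midpoints: 1.5625, 1.6875, 1.8125, 1.9375, 2.0625, 2.1875, 2.3125, 2.4375.
f(1.5625) ≈ 2.5860, f(1.6875) ≈ 2.6575, f(1.8125) ≈ 2.7272, f(1.9375) ≈ 2.7951, f(2.0625) ≈ 2.8614, f(2.1875) ≈ 2.9262, f(2.3125) ≈ 2.9896, f(2.4375) ≈ 3.0516.
Sum = Δu · [f(1.5625) + f(1.6875) + f(1.8125) + ...].
Sum ≈ 2.8243.

2.8243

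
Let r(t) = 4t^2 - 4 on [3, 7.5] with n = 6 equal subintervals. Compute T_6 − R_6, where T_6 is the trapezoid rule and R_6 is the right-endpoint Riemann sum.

-70.875

T_6 = 510.1875.
R_6 = 581.0625.
T_6 − R_6 = -70.875.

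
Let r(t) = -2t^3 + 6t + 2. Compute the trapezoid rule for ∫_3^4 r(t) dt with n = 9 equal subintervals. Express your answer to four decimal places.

Δt = (4 − 3)/9 = 1/9.
r(3) = -34, r(28/9) = -28838/729, r(29/9) = -33226/729, r(10/3) = -1406/27, r(31/9) = -43058/729, r(32/9) = -48526/729, r(11/3) = -2014/27, r(34/9) = -60626/729, r(35/9) = -67282/729, r(4) = -102.
T_9 = (Δt/2)·[r(t_0) + 2r(t_1) + ... + 2r(t_{8}) + r(t_9)].
Sum ≈ -64.5432.

-64.5432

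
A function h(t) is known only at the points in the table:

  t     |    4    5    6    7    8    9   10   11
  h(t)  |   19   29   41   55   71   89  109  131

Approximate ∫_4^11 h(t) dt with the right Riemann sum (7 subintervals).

Δt = 1.
Sum = 1·[29 + 41 + 55 + 71 + 89 + 109 + 131] = 525.

525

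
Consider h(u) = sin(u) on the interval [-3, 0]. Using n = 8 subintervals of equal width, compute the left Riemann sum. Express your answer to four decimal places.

-1.9931

Δu = (0 − (-3))/8 = 0.375.
Left endpoints: -3, -2.625, -2.25, -1.875, -1.5, -1.125, -0.75, -0.375.
h(-3) ≈ -0.1411, h(-2.625) ≈ -0.4939, h(-2.25) ≈ -0.7781, h(-1.875) ≈ -0.9541, h(-1.5) ≈ -0.9975, h(-1.125) ≈ -0.9023, h(-0.75) ≈ -0.6816, h(-0.375) ≈ -0.3663.
Sum = Δu · [h(-3) + h(-2.625) + h(-2.25) + ...].
Sum ≈ -1.9931.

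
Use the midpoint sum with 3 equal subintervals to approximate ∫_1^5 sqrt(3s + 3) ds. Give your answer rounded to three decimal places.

13.723

Δs = (5 − 1)/3 = 4/3.
Midpoints: 5/3, 3, 13/3.
f(5/3) ≈ 2.828, f(3) ≈ 3.464, f(13/3) ≈ 4.000.
Sum = Δs · [f(5/3) + f(3) + f(13/3)].
Sum ≈ 13.723.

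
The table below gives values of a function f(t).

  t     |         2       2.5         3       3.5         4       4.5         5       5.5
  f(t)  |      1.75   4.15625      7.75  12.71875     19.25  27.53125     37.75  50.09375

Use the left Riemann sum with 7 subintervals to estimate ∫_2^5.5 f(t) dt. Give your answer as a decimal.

Δt = 0.5.
Sum = 0.5·[1.75 + 4.15625 + 7.75 + 12.71875 + 19.25 + 27.53125 + 37.75] = 55.453125.

55.453125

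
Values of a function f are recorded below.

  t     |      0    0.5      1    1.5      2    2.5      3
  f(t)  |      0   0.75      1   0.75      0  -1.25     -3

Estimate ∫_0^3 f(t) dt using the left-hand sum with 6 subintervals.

Δt = 0.5.
Sum = 0.5·[0 + 0.75 + 1 + 0.75 + 0 + (-1.25)] = 0.625.

0.625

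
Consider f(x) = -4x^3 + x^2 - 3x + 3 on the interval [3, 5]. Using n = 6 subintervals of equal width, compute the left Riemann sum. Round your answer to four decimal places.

-467.4074

Δx = (5 − 3)/6 = 1/3.
Left endpoints: 3, 10/3, 11/3, 4, 13/3, 14/3.
f(3) = -105, f(10/3) = -3889/27, f(11/3) = -5177/27, f(4) = -249, f(13/3) = -8551/27, f(14/3) = -10685/27.
Sum = Δx · [f(3) + f(10/3) + f(11/3) + ...].
Sum ≈ -467.4074.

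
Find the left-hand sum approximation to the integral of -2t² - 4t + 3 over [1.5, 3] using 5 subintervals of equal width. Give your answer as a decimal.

Δt = (3 − 1.5)/5 = 0.3.
Left endpoints: 1.5, 1.8, 2.1, 2.4, 2.7.
f(1.5) = -7.5, f(1.8) = -10.68, f(2.1) = -14.22, f(2.4) = -18.12, f(2.7) = -22.38.
Sum = Δt · [f(1.5) + f(1.8) + f(2.1) + f(2.4) + f(2.7)].
Sum = -21.87.

-21.87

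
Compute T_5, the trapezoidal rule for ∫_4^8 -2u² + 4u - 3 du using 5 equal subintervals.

Δu = (8 − 4)/5 = 0.8.
f(4) = -19, f(4.8) = -29.88, f(5.6) = -43.32, f(6.4) = -59.32, f(7.2) = -77.88, f(8) = -99.
T_5 = (Δu/2)·[f(u_0) + 2f(u_1) + ... + 2f(u_{4}) + f(u_5)].
Sum = -215.52.

-215.52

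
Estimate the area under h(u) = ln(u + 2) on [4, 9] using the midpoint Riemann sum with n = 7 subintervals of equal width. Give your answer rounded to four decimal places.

Δu = (9 − 4)/7 = 5/7.
Midpoints: 61/14, 71/14, 81/14, 6.5, 101/14, 111/14, 121/14.
h(61/14) ≈ 1.8496, h(71/14) ≈ 1.9561, h(81/14) ≈ 2.0523, h(6.5) ≈ 2.1401, h(101/14) ≈ 2.2208, h(111/14) ≈ 2.2954, h(121/14) ≈ 2.3649.
Sum = Δu · [h(61/14) + h(71/14) + h(81/14) + ...].
Sum ≈ 10.6279.

10.6279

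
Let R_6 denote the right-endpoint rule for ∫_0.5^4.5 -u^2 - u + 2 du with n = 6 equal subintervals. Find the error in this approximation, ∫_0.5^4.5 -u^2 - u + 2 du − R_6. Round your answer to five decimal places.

Exact integral: ∫_0.5^4.5 f(u) du ≈ -32.3333333.
R_6 ≈ -40.6296296.
Error ≈ -32.3333333 − (-40.6296296) ≈ 8.29630.

8.29630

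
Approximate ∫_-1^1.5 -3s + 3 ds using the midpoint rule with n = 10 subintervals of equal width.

5.625

Δs = (1.5 − (-1))/10 = 0.25.
Midpoints: -0.875, -0.625, -0.375, -0.125, 0.125, 0.375, 0.625, 0.875, 1.125, 1.375.
f(-0.875) = 5.625, f(-0.625) = 4.875, f(-0.375) = 4.125, f(-0.125) = 3.375, f(0.125) = 2.625, f(0.375) = 1.875, f(0.625) = 1.125, f(0.875) = 0.375, f(1.125) = -0.375, f(1.375) = -1.125.
Sum = Δs · [f(-0.875) + f(-0.625) + f(-0.375) + ...].
Sum = 5.625.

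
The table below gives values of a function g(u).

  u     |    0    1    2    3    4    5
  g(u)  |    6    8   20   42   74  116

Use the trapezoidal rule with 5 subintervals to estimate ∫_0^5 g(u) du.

Δu = 1.
T_5 = (1/2)·[6 + 2·8 + 2·20 + 2·42 + 2·74 + 116] = 205.

205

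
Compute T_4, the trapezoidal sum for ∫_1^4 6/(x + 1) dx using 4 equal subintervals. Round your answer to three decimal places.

Δx = (4 − 1)/4 = 0.75.
f(1) = 3, f(1.75) = 24/11, f(2.5) = 12/7, f(3.25) = 24/17, f(4) = 1.2.
T_4 = (Δx/2)·[f(x_0) + 2f(x_1) + 2f(x_2) + 2f(x_3) + f(x_4)].
Sum ≈ 5.556.

5.556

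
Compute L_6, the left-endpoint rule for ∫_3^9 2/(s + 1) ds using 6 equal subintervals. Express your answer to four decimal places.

Δs = (9 − 3)/6 = 1.
Left endpoints: 3, 4, 5, 6, 7, 8.
f(3) = 0.5, f(4) = 0.4, f(5) = 1/3, f(6) = 2/7, f(7) = 0.25, f(8) = 2/9.
Sum = Δs · [f(3) + f(4) + f(5) + ...].
Sum ≈ 1.9913.

1.9913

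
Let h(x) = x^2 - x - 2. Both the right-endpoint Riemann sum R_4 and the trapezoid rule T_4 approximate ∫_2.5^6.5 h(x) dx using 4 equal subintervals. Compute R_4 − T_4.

16

R_4 = 77.
T_4 = 61.
R_4 − T_4 = 16.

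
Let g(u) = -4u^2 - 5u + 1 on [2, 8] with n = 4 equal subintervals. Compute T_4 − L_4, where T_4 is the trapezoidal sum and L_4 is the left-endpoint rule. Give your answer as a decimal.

T_4 = -825.
L_4 = -622.5.
T_4 − L_4 = -202.5.

-202.5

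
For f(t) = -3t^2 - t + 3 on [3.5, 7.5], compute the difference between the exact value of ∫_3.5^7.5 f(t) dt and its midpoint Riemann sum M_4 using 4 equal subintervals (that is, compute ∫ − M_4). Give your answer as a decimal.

-1

Exact integral: ∫_3.5^7.5 f(t) dt = -389.
M_4 = -388.
Error = -389 − (-388) = -1.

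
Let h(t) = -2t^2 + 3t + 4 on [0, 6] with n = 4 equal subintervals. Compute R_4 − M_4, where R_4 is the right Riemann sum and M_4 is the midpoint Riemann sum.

-47.25

R_4 = -111.
M_4 = -63.75.
R_4 − M_4 = -47.25.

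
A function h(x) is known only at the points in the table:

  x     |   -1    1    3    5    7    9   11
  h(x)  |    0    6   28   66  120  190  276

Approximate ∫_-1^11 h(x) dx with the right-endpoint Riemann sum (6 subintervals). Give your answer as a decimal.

1372

Δx = 2.
Sum = 2·[6 + 28 + 66 + 120 + 190 + 276] = 1372.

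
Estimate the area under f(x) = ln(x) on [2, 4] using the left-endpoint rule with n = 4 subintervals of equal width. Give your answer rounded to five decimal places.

Δx = (4 − 2)/4 = 0.5.
Left endpoints: 2, 2.5, 3, 3.5.
f(2) ≈ 0.69315, f(2.5) ≈ 0.91629, f(3) ≈ 1.09861, f(3.5) ≈ 1.25276.
Sum = Δx · [f(2) + f(2.5) + f(3) + f(3.5)].
Sum ≈ 1.98041.

1.98041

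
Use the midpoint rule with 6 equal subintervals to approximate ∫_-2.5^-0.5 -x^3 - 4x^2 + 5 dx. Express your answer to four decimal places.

-0.9259

Δx = (-0.5 − (-2.5))/6 = 1/3.
Midpoints: -7/3, -2, -5/3, -4/3, -1, -2/3.
f(-7/3) = -110/27, f(-2) = -3, f(-5/3) = -40/27, f(-4/3) = 7/27, f(-1) = 2, f(-2/3) = 95/27.
Sum = Δx · [f(-7/3) + f(-2) + f(-5/3) + ...].
Sum ≈ -0.9259.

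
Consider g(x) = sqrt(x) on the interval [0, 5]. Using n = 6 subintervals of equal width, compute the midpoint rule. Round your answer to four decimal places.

7.4934

Δx = (5 − 0)/6 = 5/6.
Midpoints: 5/12, 1.25, 25/12, 35/12, 3.75, 55/12.
g(5/12) ≈ 0.6455, g(1.25) ≈ 1.1180, g(25/12) ≈ 1.4434, g(35/12) ≈ 1.7078, g(3.75) ≈ 1.9365, g(55/12) ≈ 2.1409.
Sum = Δx · [g(5/12) + g(1.25) + g(25/12) + ...].
Sum ≈ 7.4934.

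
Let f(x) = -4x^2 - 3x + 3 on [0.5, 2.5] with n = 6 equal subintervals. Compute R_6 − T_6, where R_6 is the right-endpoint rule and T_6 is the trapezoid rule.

R_6 ≈ -28.8148148.
T_6 ≈ -23.8148148.
R_6 − T_6 = -5.

-5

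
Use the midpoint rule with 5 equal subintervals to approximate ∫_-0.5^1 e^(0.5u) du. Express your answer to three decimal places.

1.738

Δu = (1 − (-0.5))/5 = 0.3.
Midpoints: -0.35, -0.05, 0.25, 0.55, 0.85.
f(-0.35) ≈ 0.839, f(-0.05) ≈ 0.975, f(0.25) ≈ 1.133, f(0.55) ≈ 1.317, f(0.85) ≈ 1.530.
Sum = Δu · [f(-0.35) + f(-0.05) + f(0.25) + f(0.55) + f(0.85)].
Sum ≈ 1.738.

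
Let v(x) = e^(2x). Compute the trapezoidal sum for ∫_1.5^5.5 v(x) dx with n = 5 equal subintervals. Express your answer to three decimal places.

Δx = (5.5 − 1.5)/5 = 0.8.
v(1.5) ≈ 20.086, v(2.3) ≈ 99.484, v(3.1) ≈ 492.749, v(3.9) ≈ 2440.602, v(4.7) ≈ 12088.381, v(5.5) ≈ 59874.142.
T_5 = (Δx/2)·[v(x_0) + 2v(x_1) + ... + 2v(x_{4}) + v(x_5)].
Sum ≈ 36054.664.

36054.664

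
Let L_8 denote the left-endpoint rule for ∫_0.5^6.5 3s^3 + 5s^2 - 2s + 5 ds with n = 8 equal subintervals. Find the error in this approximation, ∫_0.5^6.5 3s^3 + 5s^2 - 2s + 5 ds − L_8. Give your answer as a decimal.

362.53125

Exact integral: ∫_0.5^6.5 f(s) ds = 1784.25.
L_8 = 1421.71875.
Error = 1784.25 − 1421.71875 = 362.53125.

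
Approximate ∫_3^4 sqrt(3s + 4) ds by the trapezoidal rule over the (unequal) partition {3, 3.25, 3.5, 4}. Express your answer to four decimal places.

3.8057

Subinterval widths: 0.25, 0.25, 0.5.
f(3) ≈ 3.6056, f(3.25) ≈ 3.7081, f(3.5) ≈ 3.8079, f(4) ≈ 4.0000.
On each subinterval the trapezoid contributes (Δs_i/2)·[f(s_{i-1}) + f(s_i)].
Sum ≈ 3.8057.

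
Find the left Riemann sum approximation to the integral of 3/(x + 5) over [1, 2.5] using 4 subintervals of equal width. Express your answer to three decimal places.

Δx = (2.5 − 1)/4 = 0.375.
Left endpoints: 1, 1.375, 1.75, 2.125.
f(1) = 0.5, f(1.375) = 8/17, f(1.75) = 4/9, f(2.125) = 8/19.
Sum = Δx · [f(1) + f(1.375) + f(1.75) + f(2.125)].
Sum ≈ 0.689.

0.689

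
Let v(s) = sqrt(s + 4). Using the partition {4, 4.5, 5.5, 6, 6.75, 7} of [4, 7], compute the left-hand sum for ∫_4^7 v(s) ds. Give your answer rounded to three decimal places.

9.062

Subinterval widths: 0.5, 1, 0.5, 0.75, 0.25.
Left endpoints: 4, 4.5, 5.5, 6, 6.75.
v(4) ≈ 2.828, v(4.5) ≈ 2.915, v(5.5) ≈ 3.082, v(6) ≈ 3.162, v(6.75) ≈ 3.279.
Sum = Σ Δs_i · v(s_i).
Sum ≈ 9.062.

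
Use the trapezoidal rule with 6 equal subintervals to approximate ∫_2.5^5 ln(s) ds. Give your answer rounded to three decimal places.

Δs = (5 − 2.5)/6 = 5/12.
f(2.5) ≈ 0.916, f(35/12) ≈ 1.070, f(10/3) ≈ 1.204, f(3.75) ≈ 1.322, f(25/6) ≈ 1.427, f(55/12) ≈ 1.522, f(5) ≈ 1.609.
T_6 = (Δs/2)·[f(s_0) + 2f(s_1) + ... + 2f(s_{5}) + f(s_6)].
Sum ≈ 3.254.

3.254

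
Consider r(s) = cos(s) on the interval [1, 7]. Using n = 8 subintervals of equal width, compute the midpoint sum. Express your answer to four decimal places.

Δs = (7 − 1)/8 = 0.75.
Midpoints: 1.375, 2.125, 2.875, 3.625, 4.375, 5.125, 5.875, 6.625.
r(1.375) ≈ 0.1945, r(2.125) ≈ -0.5263, r(2.875) ≈ -0.9647, r(3.625) ≈ -0.8854, r(4.375) ≈ -0.3310, r(5.125) ≈ 0.4010, r(5.875) ≈ 0.9178, r(6.625) ≈ 0.9421.
Sum = Δs · [r(1.375) + r(2.125) + r(2.875) + ...].
Sum ≈ -0.1889.

-0.1889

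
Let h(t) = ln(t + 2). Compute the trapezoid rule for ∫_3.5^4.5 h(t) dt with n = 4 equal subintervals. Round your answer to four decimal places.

Δt = (4.5 − 3.5)/4 = 0.25.
h(3.5) ≈ 1.7047, h(3.75) ≈ 1.7492, h(4) ≈ 1.7918, h(4.25) ≈ 1.8326, h(4.5) ≈ 1.8718.
T_4 = (Δt/2)·[h(t_0) + 2h(t_1) + 2h(t_2) + 2h(t_3) + h(t_4)].
Sum ≈ 1.7905.

1.7905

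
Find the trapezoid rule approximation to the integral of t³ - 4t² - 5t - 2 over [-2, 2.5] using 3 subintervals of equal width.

Δt = (2.5 − (-2))/3 = 1.5.
f(-2) = -16, f(-0.5) = -0.625, f(1) = -10, f(2.5) = -23.875.
T_3 = (Δt/2)·[f(t_0) + 2f(t_1) + 2f(t_2) + f(t_3)].
Sum = -45.84375.

-45.84375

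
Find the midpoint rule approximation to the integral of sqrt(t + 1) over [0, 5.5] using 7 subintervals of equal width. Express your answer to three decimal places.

Δt = (5.5 − 0)/7 = 11/14.
Midpoints: 11/28, 33/28, 55/28, 2.75, 99/28, 121/28, 143/28.
f(11/28) ≈ 1.180, f(33/28) ≈ 1.476, f(55/28) ≈ 1.722, f(2.75) ≈ 1.936, f(99/28) ≈ 2.130, f(121/28) ≈ 2.307, f(143/28) ≈ 2.471.
Sum = Δt · [f(11/28) + f(33/28) + f(55/28) + ...].
Sum ≈ 10.389.

10.389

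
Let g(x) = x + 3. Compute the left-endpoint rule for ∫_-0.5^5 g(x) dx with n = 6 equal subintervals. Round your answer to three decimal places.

Δx = (5 − (-0.5))/6 = 11/12.
Left endpoints: -0.5, 5/12, 4/3, 2.25, 19/6, 49/12.
g(-0.5) = 2.5, g(5/12) = 41/12, g(4/3) = 13/3, g(2.25) = 5.25, g(19/6) = 37/6, g(49/12) = 85/12.
Sum = Δx · [g(-0.5) + g(5/12) + g(4/3) + ...].
Sum ≈ 26.354.

26.354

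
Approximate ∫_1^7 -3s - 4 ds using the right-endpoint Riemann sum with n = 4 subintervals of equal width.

Δs = (7 − 1)/4 = 1.5.
Right endpoints: 2.5, 4, 5.5, 7.
f(2.5) = -11.5, f(4) = -16, f(5.5) = -20.5, f(7) = -25.
Sum = Δs · [f(2.5) + f(4) + f(5.5) + f(7)].
Sum = -109.5.

-109.5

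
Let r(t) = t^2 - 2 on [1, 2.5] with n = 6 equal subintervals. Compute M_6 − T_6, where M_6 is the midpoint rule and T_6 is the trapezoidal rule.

M_6 = 1.8671875.
T_6 = 1.890625.
M_6 − T_6 = -0.0234375.

-0.0234375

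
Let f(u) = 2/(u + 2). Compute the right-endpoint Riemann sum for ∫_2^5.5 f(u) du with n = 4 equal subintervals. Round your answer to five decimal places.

Δu = (5.5 − 2)/4 = 0.875.
Right endpoints: 2.875, 3.75, 4.625, 5.5.
f(2.875) = 16/39, f(3.75) = 8/23, f(4.625) = 16/53, f(5.5) = 4/15.
Sum = Δu · [f(2.875) + f(3.75) + f(4.625) + f(5.5)].
Sum ≈ 1.16081.

1.16081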